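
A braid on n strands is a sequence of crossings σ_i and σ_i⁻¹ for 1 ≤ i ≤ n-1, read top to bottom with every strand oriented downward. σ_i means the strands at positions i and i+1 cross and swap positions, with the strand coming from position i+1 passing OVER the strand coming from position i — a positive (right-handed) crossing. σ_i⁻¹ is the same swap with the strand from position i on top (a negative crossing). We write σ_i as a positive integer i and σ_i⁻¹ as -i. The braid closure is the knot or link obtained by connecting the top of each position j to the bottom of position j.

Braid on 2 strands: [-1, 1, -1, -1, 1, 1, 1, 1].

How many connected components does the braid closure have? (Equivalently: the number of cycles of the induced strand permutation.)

Track the strand permutation on 2 strands, starting from identity.
  step 1: s1^-1 swaps positions 1,2 -> [2 1]
  step 2: s1 swaps positions 1,2 -> [1 2]
  step 3: s1^-1 swaps positions 1,2 -> [2 1]
  step 4: s1^-1 swaps positions 1,2 -> [1 2]
  step 5: s1 swaps positions 1,2 -> [2 1]
  step 6: s1 swaps positions 1,2 -> [1 2]
  step 7: s1 swaps positions 1,2 -> [2 1]
  step 8: s1 swaps positions 1,2 -> [1 2]
Final permutation (position -> original strand): [1 2]
Closure components = cycle count of this permutation = 2.

Answer: 2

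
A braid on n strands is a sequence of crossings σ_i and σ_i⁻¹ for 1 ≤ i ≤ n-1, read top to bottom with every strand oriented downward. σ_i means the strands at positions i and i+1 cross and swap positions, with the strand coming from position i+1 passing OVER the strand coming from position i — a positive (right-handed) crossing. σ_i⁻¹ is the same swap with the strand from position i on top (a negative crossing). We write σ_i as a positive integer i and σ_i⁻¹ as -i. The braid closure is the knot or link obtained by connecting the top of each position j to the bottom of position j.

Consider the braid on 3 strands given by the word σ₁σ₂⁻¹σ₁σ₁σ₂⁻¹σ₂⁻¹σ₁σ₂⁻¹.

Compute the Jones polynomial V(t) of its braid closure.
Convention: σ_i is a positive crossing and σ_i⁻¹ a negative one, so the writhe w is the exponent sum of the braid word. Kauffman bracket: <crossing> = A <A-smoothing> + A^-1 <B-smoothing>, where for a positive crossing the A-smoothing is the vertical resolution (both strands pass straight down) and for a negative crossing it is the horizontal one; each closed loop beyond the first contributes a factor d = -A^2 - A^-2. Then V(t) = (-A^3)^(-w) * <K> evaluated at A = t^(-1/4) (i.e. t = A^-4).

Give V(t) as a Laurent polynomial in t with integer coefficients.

t^4 - 3*t^3 + 5*t^2 - 6*t + 7 - 6*t^-1 + 5*t^-2 - 3*t^-3 + t^-4

Derivation:
Braid: s1 s2^-1 s1 s1 s2^-1 s2^-1 s1 s2^-1 on 3 strands, 8 crossings.
Writhe w = (#positive) - (#negative) = 4 - 4 = 0.
Enumerate smoothing states for the bracket polynomial. There are 2^8 = 256 states.
For each crossing: s=0 is the vertical smoothing, s=1 horizontal. Crossing k contributes A^(sign_k * (1 - 2*s_k)); loop factor d = -A^2 - A^-2.
Tabulate the states by total A-exponent and number of loops L (A-exp: L × count):
  A^8: L=5 ×1
  A^6: L=4 ×8
  A^4: L=3 ×27, L=5 ×1
  A^2: L=2 ×47, L=4 ×9
  A^0: L=1 ×37, L=3 ×32, L=5 ×1
  A^-2: L=2 ×47, L=4 ×9
  A^-4: L=3 ×27, L=5 ×1
  A^-6: L=4 ×8
  A^-8: L=5 ×1
Each group contributes A^e * Σ count * d^(L-1):
Powers of d = -A^2 - A^-2: d^2 = A^4 + 2 + A^-4; d^3 = -A^6 - 3*A^2 - 3*A^-2 - A^-6; d^4 = A^8 + 4*A^4 + 6 + 4*A^-4 + A^-8.
  A^8 * (d^4) = A^16 + 4*A^12 + 6*A^8 + 4*A^4 + 1
  A^6 * (8*d^3) = -8*A^12 - 24*A^8 - 24*A^4 - 8
  A^4 * (27*d^2 + d^4) = A^12 + 31*A^8 + 60*A^4 + 31 + A^-4
  A^2 * (47*d + 9*d^3) = -9*A^8 - 74*A^4 - 74 - 9*A^-4
  A^0 * (37 + 32*d^2 + d^4) = A^8 + 36*A^4 + 107 + 36*A^-4 + A^-8
  A^-2 * (47*d + 9*d^3) = -9*A^4 - 74 - 74*A^-4 - 9*A^-8
  A^-4 * (27*d^2 + d^4) = A^4 + 31 + 60*A^-4 + 31*A^-8 + A^-12
  A^-6 * (8*d^3) = -8 - 24*A^-4 - 24*A^-8 - 8*A^-12
  A^-8 * (d^4) = 1 + 4*A^-4 + 6*A^-8 + 4*A^-12 + A^-16
Summing the groups: <K> = A^16 - 3*A^12 + 5*A^8 - 6*A^4 + 7 - 6*A^-4 + 5*A^-8 - 3*A^-12 + A^-16
Normalise by the writhe: (-A^3)^(-w) = (-A^3)^(0) = 1, so f(A) = 1 * <K> = A^16 - 3*A^12 + 5*A^8 - 6*A^4 + 7 - 6*A^-4 + 5*A^-8 - 3*A^-12 + A^-16.
Substitute A = t^(-1/4), i.e. A^e → t^(-e/4): V(t) = t^4 - 3*t^3 + 5*t^2 - 6*t + 7 - 6*t^-1 + 5*t^-2 - 3*t^-3 + t^-4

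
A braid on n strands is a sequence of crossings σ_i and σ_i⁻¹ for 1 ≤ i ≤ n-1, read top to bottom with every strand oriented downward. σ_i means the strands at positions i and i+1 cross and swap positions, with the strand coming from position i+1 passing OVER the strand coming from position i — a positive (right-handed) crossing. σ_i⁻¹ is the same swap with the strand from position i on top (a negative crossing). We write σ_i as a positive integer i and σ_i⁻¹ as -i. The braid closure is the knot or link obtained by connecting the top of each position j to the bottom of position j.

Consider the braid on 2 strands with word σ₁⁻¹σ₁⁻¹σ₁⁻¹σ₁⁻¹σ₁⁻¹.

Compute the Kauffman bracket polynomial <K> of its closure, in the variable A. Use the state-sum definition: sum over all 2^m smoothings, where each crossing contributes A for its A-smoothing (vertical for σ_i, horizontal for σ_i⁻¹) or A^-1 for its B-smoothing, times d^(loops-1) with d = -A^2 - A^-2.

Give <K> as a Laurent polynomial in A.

Braid: s1^-1 s1^-1 s1^-1 s1^-1 s1^-1 on 2 strands, 5 crossings.
Writhe w = (#positive) - (#negative) = 0 - 5 = -5.
Computing the Kauffman bracket via state sum. There are 2^5 = 32 states.
Each crossing splits two ways (0=vertical, 1=horizontal). The state's weight is A^(#A-smoothings - #B-smoothings) * d^(loops - 1).
  state 00000: A-exp=-5, loops=2, term = A^-5 * d^1
  state 00001: A-exp=-3, loops=1, term = A^-3 * d^0
  state 00010: A-exp=-3, loops=1, term = A^-3 * d^0
  state 00011: A-exp=-1, loops=2, term = A^-1 * d^1
  state 00100: A-exp=-3, loops=1, term = A^-3 * d^0
  state 00101: A-exp=-1, loops=2, term = A^-1 * d^1
  state 00110: A-exp=-1, loops=2, term = A^-1 * d^1
  state 00111: A-exp=+1, loops=3, term = A^1 * d^2
  state 01000: A-exp=-3, loops=1, term = A^-3 * d^0
  state 01001: A-exp=-1, loops=2, term = A^-1 * d^1
  state 01010: A-exp=-1, loops=2, term = A^-1 * d^1
  state 01011: A-exp=+1, loops=3, term = A^1 * d^2
  state 01100: A-exp=-1, loops=2, term = A^-1 * d^1
  state 01101: A-exp=+1, loops=3, term = A^1 * d^2
  state 01110: A-exp=+1, loops=3, term = A^1 * d^2
  state 01111: A-exp=+3, loops=4, term = A^3 * d^3
  state 10000: A-exp=-3, loops=1, term = A^-3 * d^0
  state 10001: A-exp=-1, loops=2, term = A^-1 * d^1
  state 10010: A-exp=-1, loops=2, term = A^-1 * d^1
  state 10011: A-exp=+1, loops=3, term = A^1 * d^2
  state 10100: A-exp=-1, loops=2, term = A^-1 * d^1
  state 10101: A-exp=+1, loops=3, term = A^1 * d^2
  state 10110: A-exp=+1, loops=3, term = A^1 * d^2
  state 10111: A-exp=+3, loops=4, term = A^3 * d^3
  state 11000: A-exp=-1, loops=2, term = A^-1 * d^1
  state 11001: A-exp=+1, loops=3, term = A^1 * d^2
  state 11010: A-exp=+1, loops=3, term = A^1 * d^2
  state 11011: A-exp=+3, loops=4, term = A^3 * d^3
  state 11100: A-exp=+1, loops=3, term = A^1 * d^2
  state 11101: A-exp=+3, loops=4, term = A^3 * d^3
  state 11110: A-exp=+3, loops=4, term = A^3 * d^3
  state 11111: A-exp=+5, loops=5, term = A^5 * d^4
Collect the terms by A-exponent (count of states per loop number):
Powers of d = -A^2 - A^-2: d^2 = A^4 + 2 + A^-4; d^3 = -A^6 - 3*A^2 - 3*A^-2 - A^-6; d^4 = A^8 + 4*A^4 + 6 + 4*A^-4 + A^-8.
  A^5 * (d^4) = A^13 + 4*A^9 + 6*A^5 + 4*A + A^-3
  A^3 * (5*d^3) = -5*A^9 - 15*A^5 - 15*A - 5*A^-3
  A^1 * (10*d^2) = 10*A^5 + 20*A + 10*A^-3
  A^-1 * (10*d) = -10*A - 10*A^-3
  A^-3 * (5) = 5*A^-3
  A^-5 * (d) = -A^-3 - A^-7
Summing the groups: <K> = A^13 - A^9 + A^5 - A - A^-7

Answer: A^13 - A^9 + A^5 - A - A^-7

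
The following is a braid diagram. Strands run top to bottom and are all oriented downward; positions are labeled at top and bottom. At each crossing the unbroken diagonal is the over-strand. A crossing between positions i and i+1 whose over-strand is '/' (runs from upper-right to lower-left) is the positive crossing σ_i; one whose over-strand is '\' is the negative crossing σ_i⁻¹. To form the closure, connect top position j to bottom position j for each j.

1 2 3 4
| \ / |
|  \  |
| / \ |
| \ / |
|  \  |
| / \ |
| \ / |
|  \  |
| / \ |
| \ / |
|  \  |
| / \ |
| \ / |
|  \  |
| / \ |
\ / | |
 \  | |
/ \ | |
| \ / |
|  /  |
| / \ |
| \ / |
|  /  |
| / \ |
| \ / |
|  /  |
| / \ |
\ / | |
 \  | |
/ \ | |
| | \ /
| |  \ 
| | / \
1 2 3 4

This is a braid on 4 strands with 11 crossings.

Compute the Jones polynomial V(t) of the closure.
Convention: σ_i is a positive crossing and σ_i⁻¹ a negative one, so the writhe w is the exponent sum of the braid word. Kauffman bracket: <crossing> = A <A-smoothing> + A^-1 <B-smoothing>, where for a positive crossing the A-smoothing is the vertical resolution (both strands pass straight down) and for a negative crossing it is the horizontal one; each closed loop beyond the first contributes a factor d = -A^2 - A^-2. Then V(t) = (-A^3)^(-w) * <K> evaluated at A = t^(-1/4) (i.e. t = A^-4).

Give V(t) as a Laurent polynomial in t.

Reading the diagram top to bottom ('/'-over between positions i,i+1 = s_i, '\'-over = s_i^-1): braid word = s2^-1 s2^-1 s2^-1 s2^-1 s2^-1 s1^-1 s2 s2 s2 s1^-1 s3^-1.
The presented braid s2^-1 s2^-1 s2^-1 s2^-1 s2^-1 s1^-1 s2 s2 s2 s1^-1 s3^-1 on 4 strands reduces by inverse Markov moves (closure unchanged at each step):
  Destabilize: the word has the form β·s3^-1 where s3^-1 occurs only as the final letter (β ∈ B_3); drop it and the last strand → 3 strands.
Reduced to β = s2^-1 s2^-1 s2^-1 s2^-1 s2^-1 s1^-1 s2 s2 s2 s1^-1 on 3 strands, 10 crossings.
Compute on β:
Braid: s2^-1 s2^-1 s2^-1 s2^-1 s2^-1 s1^-1 s2 s2 s2 s1^-1 on 3 strands, 10 crossings.
Writhe w = (#positive) - (#negative) = 3 - 7 = -4.
State-sum expansion of <K>. There are 2^10 = 1024 states.
Smooth each crossing (0=||, 1=⌣⌢); contribution A^(Σ sign_k(1-2s_k)) * d^(L-1).
Tabulate the states by total A-exponent and number of loops L (A-exp: L × count):
  A^10: L=6 ×1
  A^8: L=5 ×10
  A^6: L=4 ×35, L=6 ×10
  A^4: L=3 ×60, L=5 ×50, L=7 ×10
  A^2: L=2 ×55, L=4 ×100, L=6 ×50, L=8 ×5
  A^0: L=1 ×25, L=3 ×101, L=5 ×100, L=7 ×25, L=9 ×1
  A^-2: L=2 ×55, L=4 ×100, L=6 ×50, L=8 ×5
  A^-4: L=1 ×6, L=3 ×54, L=5 ×50, L=7 ×10
  A^-6: L=2 ×9, L=4 ×26, L=6 ×10
  A^-8: L=3 ×5, L=5 ×5
  A^-10: L=4 ×1
Each group contributes A^e * Σ count * d^(L-1):
Powers of d = -A^2 - A^-2: d^2 = A^4 + 2 + A^-4; d^3 = -A^6 - 3*A^2 - 3*A^-2 - A^-6; d^4 = A^8 + 4*A^4 + 6 + 4*A^-4 + A^-8; d^5 = -A^10 - 5*A^6 - 10*A^2 - 10*A^-2 - 5*A^-6 - A^-10; d^6 = A^12 + 6*A^8 + 15*A^4 + 20 + 15*A^-4 + 6*A^-8 + A^-12; d^7 = -A^14 - 7*A^10 - 21*A^6 - 35*A^2 - 35*A^-2 - 21*A^-6 - 7*A^-10 - A^-14; d^8 = A^16 + 8*A^12 + 28*A^8 + 56*A^4 + 70 + 56*A^-4 + 28*A^-8 + 8*A^-12 + A^-16.
  A^10 * (d^5) = -A^20 - 5*A^16 - 10*A^12 - 10*A^8 - 5*A^4 - 1
  A^8 * (10*d^4) = 10*A^16 + 40*A^12 + 60*A^8 + 40*A^4 + 10
  A^6 * (35*d^3 + 10*d^5) = -10*A^16 - 85*A^12 - 205*A^8 - 205*A^4 - 85 - 10*A^-4
  A^4 * (60*d^2 + 50*d^4 + 10*d^6) = 10*A^16 + 110*A^12 + 410*A^8 + 620*A^4 + 410 + 110*A^-4 + 10*A^-8
  A^2 * (55*d + 100*d^3 + 50*d^5 + 5*d^7) = -5*A^16 - 85*A^12 - 455*A^8 - 1030*A^4 - 1030 - 455*A^-4 - 85*A^-8 - 5*A^-12
  A^0 * (25 + 101*d^2 + 100*d^4 + 25*d^6 + d^8) = A^16 + 33*A^12 + 278*A^8 + 932*A^4 + 1397 + 932*A^-4 + 278*A^-8 + 33*A^-12 + A^-16
  A^-2 * (55*d + 100*d^3 + 50*d^5 + 5*d^7) = -5*A^12 - 85*A^8 - 455*A^4 - 1030 - 1030*A^-4 - 455*A^-8 - 85*A^-12 - 5*A^-16
  A^-4 * (6 + 54*d^2 + 50*d^4 + 10*d^6) = 10*A^8 + 110*A^4 + 404 + 614*A^-4 + 404*A^-8 + 110*A^-12 + 10*A^-16
  A^-6 * (9*d + 26*d^3 + 10*d^5) = -10*A^4 - 76 - 187*A^-4 - 187*A^-8 - 76*A^-12 - 10*A^-16
  A^-8 * (5*d^2 + 5*d^4) = 5 + 25*A^-4 + 40*A^-8 + 25*A^-12 + 5*A^-16
  A^-10 * (d^3) = -A^-4 - 3*A^-8 - 3*A^-12 - A^-16
Summing the groups: <K> = -A^20 + A^16 - 2*A^12 + 3*A^8 - 3*A^4 + 4 - 2*A^-4 + 2*A^-8 - A^-12
Normalise by the writhe: (-A^3)^(-w) = (-A^3)^(4) = A^12, so f(A) = A^12 * <K> = -A^32 + A^28 - 2*A^24 + 3*A^20 - 3*A^16 + 4*A^12 - 2*A^8 + 2*A^4 - 1.
Substitute A = t^(-1/4), i.e. A^e → t^(-e/4): V(t) = -1 + 2*t^-1 - 2*t^-2 + 4*t^-3 - 3*t^-4 + 3*t^-5 - 2*t^-6 + t^-7 - t^-8

Answer: -1 + 2*t^-1 - 2*t^-2 + 4*t^-3 - 3*t^-4 + 3*t^-5 - 2*t^-6 + t^-7 - t^-8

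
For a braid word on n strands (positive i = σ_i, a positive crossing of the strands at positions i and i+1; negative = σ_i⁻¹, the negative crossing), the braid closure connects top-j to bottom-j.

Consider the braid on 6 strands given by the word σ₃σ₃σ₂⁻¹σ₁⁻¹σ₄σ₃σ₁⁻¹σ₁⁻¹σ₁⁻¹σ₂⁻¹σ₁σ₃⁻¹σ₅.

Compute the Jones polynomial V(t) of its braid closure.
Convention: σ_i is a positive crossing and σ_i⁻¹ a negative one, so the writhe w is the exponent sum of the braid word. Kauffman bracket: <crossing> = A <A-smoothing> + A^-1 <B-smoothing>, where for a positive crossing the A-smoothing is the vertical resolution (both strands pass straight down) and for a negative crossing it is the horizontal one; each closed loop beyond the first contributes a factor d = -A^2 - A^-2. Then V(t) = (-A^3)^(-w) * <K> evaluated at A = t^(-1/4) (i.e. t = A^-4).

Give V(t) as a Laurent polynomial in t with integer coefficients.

The presented braid s3 s3 s2^-1 s1^-1 s4 s3 s1^-1 s1^-1 s1^-1 s2^-1 s1 s3^-1 s5 on 6 strands reduces by inverse Markov moves (closure unchanged at each step):
  Destabilize: the word has the form β·s5 where s5 occurs only as the final letter (β ∈ B_5); drop it and the last strand → 5 strands.
  Deconjugate: the word is γ·β·γ⁻¹ with γ = s3 (prefix) and γ⁻¹ = s3^-1 (suffix); strip both.
Reduced to β = s3 s2^-1 s1^-1 s4 s3 s1^-1 s1^-1 s1^-1 s2^-1 s1 on 5 strands, 10 crossings.
Compute on β:
Braid: s3 s2^-1 s1^-1 s4 s3 s1^-1 s1^-1 s1^-1 s2^-1 s1 on 5 strands, 10 crossings.
Writhe w = (#positive) - (#negative) = 4 - 6 = -2.
Computing the Kauffman bracket via state sum. There are 2^10 = 1024 states.
Smooth each crossing (0=||, 1=⌣⌢); contribution A^(Σ sign_k(1-2s_k)) * d^(L-1).
Tabulate the states by total A-exponent and number of loops L (A-exp: L × count):
  A^10: L=7 ×1
  A^8: L=6 ×10
  A^6: L=5 ×42, L=7 ×3
  A^4: L=4 ×95, L=6 ×24, L=8 ×1
  A^2: L=3 ×124, L=5 ×76, L=7 ×10
  A^0: L=2 ×90, L=4 ×126, L=6 ×35, L=8 ×1
  A^-2: L=1 ×28, L=3 ×116, L=5 ×61, L=7 ×5
  A^-4: L=2 ×50, L=4 ×60, L=6 ×10
  A^-6: L=1 ×5, L=3 ×29, L=5 ×11
  A^-8: L=2 ×4, L=4 ×6
  A^-10: L=3 ×1
Each group contributes A^e * Σ count * d^(L-1):
Powers of d = -A^2 - A^-2: d^2 = A^4 + 2 + A^-4; d^3 = -A^6 - 3*A^2 - 3*A^-2 - A^-6; d^4 = A^8 + 4*A^4 + 6 + 4*A^-4 + A^-8; d^5 = -A^10 - 5*A^6 - 10*A^2 - 10*A^-2 - 5*A^-6 - A^-10; d^6 = A^12 + 6*A^8 + 15*A^4 + 20 + 15*A^-4 + 6*A^-8 + A^-12; d^7 = -A^14 - 7*A^10 - 21*A^6 - 35*A^2 - 35*A^-2 - 21*A^-6 - 7*A^-10 - A^-14.
  A^10 * (d^6) = A^22 + 6*A^18 + 15*A^14 + 20*A^10 + 15*A^6 + 6*A^2 + A^-2
  A^8 * (10*d^5) = -10*A^18 - 50*A^14 - 100*A^10 - 100*A^6 - 50*A^2 - 10*A^-2
  A^6 * (42*d^4 + 3*d^6) = 3*A^18 + 60*A^14 + 213*A^10 + 312*A^6 + 213*A^2 + 60*A^-2 + 3*A^-6
  A^4 * (95*d^3 + 24*d^5 + d^7) = -A^18 - 31*A^14 - 236*A^10 - 560*A^6 - 560*A^2 - 236*A^-2 - 31*A^-6 - A^-10
  A^2 * (124*d^2 + 76*d^4 + 10*d^6) = 10*A^14 + 136*A^10 + 578*A^6 + 904*A^2 + 578*A^-2 + 136*A^-6 + 10*A^-10
  A^0 * (90*d + 126*d^3 + 35*d^5 + d^7) = -A^14 - 42*A^10 - 322*A^6 - 853*A^2 - 853*A^-2 - 322*A^-6 - 42*A^-10 - A^-14
  A^-2 * (28 + 116*d^2 + 61*d^4 + 5*d^6) = 5*A^10 + 91*A^6 + 435*A^2 + 726*A^-2 + 435*A^-6 + 91*A^-10 + 5*A^-14
  A^-4 * (50*d + 60*d^3 + 10*d^5) = -10*A^6 - 110*A^2 - 330*A^-2 - 330*A^-6 - 110*A^-10 - 10*A^-14
  A^-6 * (5 + 29*d^2 + 11*d^4) = 11*A^2 + 73*A^-2 + 129*A^-6 + 73*A^-10 + 11*A^-14
  A^-8 * (4*d + 6*d^3) = -6*A^-2 - 22*A^-6 - 22*A^-10 - 6*A^-14
  A^-10 * (d^2) = A^-6 + 2*A^-10 + A^-14
Summing the groups: <K> = A^22 - 2*A^18 + 3*A^14 - 4*A^10 + 4*A^6 - 4*A^2 + 3*A^-2 - A^-6 + A^-10
Normalise by the writhe: (-A^3)^(-w) = (-A^3)^(2) = A^6, so f(A) = A^6 * <K> = A^28 - 2*A^24 + 3*A^20 - 4*A^16 + 4*A^12 - 4*A^8 + 3*A^4 - 1 + A^-4.
Substitute A = t^(-1/4), i.e. A^e → t^(-e/4): V(t) = t - 1 + 3*t^-1 - 4*t^-2 + 4*t^-3 - 4*t^-4 + 3*t^-5 - 2*t^-6 + t^-7

Answer: t - 1 + 3*t^-1 - 4*t^-2 + 4*t^-3 - 4*t^-4 + 3*t^-5 - 2*t^-6 + t^-7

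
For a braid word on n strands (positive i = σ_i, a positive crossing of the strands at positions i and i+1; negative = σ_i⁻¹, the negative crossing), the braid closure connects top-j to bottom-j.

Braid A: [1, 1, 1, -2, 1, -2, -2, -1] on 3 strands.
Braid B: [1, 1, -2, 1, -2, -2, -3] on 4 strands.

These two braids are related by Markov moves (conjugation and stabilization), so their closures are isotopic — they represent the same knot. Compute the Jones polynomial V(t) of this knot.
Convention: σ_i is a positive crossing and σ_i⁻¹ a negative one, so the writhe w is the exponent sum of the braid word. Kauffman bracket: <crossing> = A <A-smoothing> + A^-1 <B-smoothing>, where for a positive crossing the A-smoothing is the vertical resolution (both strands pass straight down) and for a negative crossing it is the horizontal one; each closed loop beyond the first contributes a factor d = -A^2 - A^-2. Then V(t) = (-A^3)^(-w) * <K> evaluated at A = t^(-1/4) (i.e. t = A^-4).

Markov-equivalent braids have isotopic closures, hence identical knot invariants. Strip the Markov moves from each word to reach a common short braid β, then compute V(t) once on β.
Braid A: s1 s1 s1 s2^-1 s1 s2^-1 s2^-1 s1^-1 on 3 strands reduces by inverse Markov moves (closure unchanged at each step):
  Deconjugate: the word is γ·β·γ⁻¹ with γ = s1 (prefix) and γ⁻¹ = s1^-1 (suffix); strip both.
Reduced to β = s1 s1 s2^-1 s1 s2^-1 s2^-1 on 3 strands, 6 crossings.
Braid B: s1 s1 s2^-1 s1 s2^-1 s2^-1 s3^-1 on 4 strands reduces by inverse Markov moves (closure unchanged at each step):
  Destabilize: the word has the form β·s3^-1 where s3^-1 occurs only as the final letter (β ∈ B_3); drop it and the last strand → 3 strands.
Reduced to β = s1 s1 s2^-1 s1 s2^-1 s2^-1 on 3 strands, 6 crossings.
Both give the same β = s1 s1 s2^-1 s1 s2^-1 s2^-1 on 3 strands, so one state sum suffices:
Braid: s1 s1 s2^-1 s1 s2^-1 s2^-1 on 3 strands, 6 crossings.
Writhe w = (#positive) - (#negative) = 3 - 3 = 0.
State-sum expansion of <K>. There are 2^6 = 64 states.
For each crossing: s=0 is the vertical smoothing, s=1 horizontal. Crossing k contributes A^(sign_k * (1 - 2*s_k)); loop factor d = -A^2 - A^-2.
Tabulate the states by total A-exponent and number of loops L (A-exp: L × count):
  A^6: L=4 ×1
  A^4: L=3 ×6
  A^2: L=2 ×14, L=4 ×1
  A^0: L=1 ×13, L=3 ×7
  A^-2: L=2 ×14, L=4 ×1
  A^-4: L=3 ×6
  A^-6: L=4 ×1
Each group contributes A^e * Σ count * d^(L-1):
Powers of d = -A^2 - A^-2: d^2 = A^4 + 2 + A^-4; d^3 = -A^6 - 3*A^2 - 3*A^-2 - A^-6.
  A^6 * (d^3) = -A^12 - 3*A^8 - 3*A^4 - 1
  A^4 * (6*d^2) = 6*A^8 + 12*A^4 + 6
  A^2 * (14*d + d^3) = -A^8 - 17*A^4 - 17 - A^-4
  A^0 * (13 + 7*d^2) = 7*A^4 + 27 + 7*A^-4
  A^-2 * (14*d + d^3) = -A^4 - 17 - 17*A^-4 - A^-8
  A^-4 * (6*d^2) = 6 + 12*A^-4 + 6*A^-8
  A^-6 * (d^3) = -1 - 3*A^-4 - 3*A^-8 - A^-12
Summing the groups: <K> = -A^12 + 2*A^8 - 2*A^4 + 3 - 2*A^-4 + 2*A^-8 - A^-12
Normalise by the writhe: (-A^3)^(-w) = (-A^3)^(0) = 1, so f(A) = 1 * <K> = -A^12 + 2*A^8 - 2*A^4 + 3 - 2*A^-4 + 2*A^-8 - A^-12.
Substitute A = t^(-1/4), i.e. A^e → t^(-e/4): V(t) = -t^3 + 2*t^2 - 2*t + 3 - 2*t^-1 + 2*t^-2 - t^-3

Answer: -t^3 + 2*t^2 - 2*t + 3 - 2*t^-1 + 2*t^-2 - t^-3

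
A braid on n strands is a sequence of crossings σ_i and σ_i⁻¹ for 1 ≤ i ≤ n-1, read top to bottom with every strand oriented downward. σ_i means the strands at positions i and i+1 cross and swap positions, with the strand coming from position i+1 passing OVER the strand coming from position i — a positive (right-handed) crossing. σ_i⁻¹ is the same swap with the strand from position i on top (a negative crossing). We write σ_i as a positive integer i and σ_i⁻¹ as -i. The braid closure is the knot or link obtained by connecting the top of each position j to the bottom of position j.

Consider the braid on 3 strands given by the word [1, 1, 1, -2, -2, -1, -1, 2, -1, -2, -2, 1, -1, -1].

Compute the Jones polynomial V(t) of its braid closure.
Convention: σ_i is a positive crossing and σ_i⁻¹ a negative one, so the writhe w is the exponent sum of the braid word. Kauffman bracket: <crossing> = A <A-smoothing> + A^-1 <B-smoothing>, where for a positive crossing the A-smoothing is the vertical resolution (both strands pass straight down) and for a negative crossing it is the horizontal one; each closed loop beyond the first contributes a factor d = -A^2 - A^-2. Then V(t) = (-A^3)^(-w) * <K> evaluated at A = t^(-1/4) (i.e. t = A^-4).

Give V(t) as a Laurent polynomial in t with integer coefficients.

The presented braid s1 s1 s1 s2^-1 s2^-1 s1^-1 s1^-1 s2 s1^-1 s2^-1 s2^-1 s1 s1^-1 s1^-1 on 3 strands reduces by inverse Markov moves (closure unchanged at each step):
  Deconjugate: the word is γ·β·γ⁻¹ with γ = s1 s1 (prefix) and γ⁻¹ = s1^-1 s1^-1 (suffix); strip both.
Reduced to β = s1 s2^-1 s2^-1 s1^-1 s1^-1 s2 s1^-1 s2^-1 s2^-1 s1 on 3 strands, 10 crossings.
Compute on β:
Braid: s1 s2^-1 s2^-1 s1^-1 s1^-1 s2 s1^-1 s2^-1 s2^-1 s1 on 3 strands, 10 crossings.
Writhe w = (#positive) - (#negative) = 3 - 7 = -4.
State-sum expansion of <K>. There are 2^10 = 1024 states.
For each crossing: s=0 is the vertical smoothing, s=1 horizontal. Crossing k contributes A^(sign_k * (1 - 2*s_k)); loop factor d = -A^2 - A^-2.
Tabulate the states by total A-exponent and number of loops L (A-exp: L × count):
  A^10: L=6 ×1
  A^8: L=5 ×10
  A^6: L=4 ×43, L=6 ×2
  A^4: L=3 ×98, L=5 ×22
  A^2: L=2 ×118, L=4 ×88, L=6 ×4
  A^0: L=1 ×60, L=3 ×162, L=5 ×30
  A^-2: L=2 ×128, L=4 ×79, L=6 ×3
  A^-4: L=1 ×23, L=3 ×84, L=5 ×13
  A^-6: L=2 ×27, L=4 ×18
  A^-8: L=1 ×2, L=3 ×8
  A^-10: L=2 ×1
Each group contributes A^e * Σ count * d^(L-1):
Powers of d = -A^2 - A^-2: d^2 = A^4 + 2 + A^-4; d^3 = -A^6 - 3*A^2 - 3*A^-2 - A^-6; d^4 = A^8 + 4*A^4 + 6 + 4*A^-4 + A^-8; d^5 = -A^10 - 5*A^6 - 10*A^2 - 10*A^-2 - 5*A^-6 - A^-10.
  A^10 * (d^5) = -A^20 - 5*A^16 - 10*A^12 - 10*A^8 - 5*A^4 - 1
  A^8 * (10*d^4) = 10*A^16 + 40*A^12 + 60*A^8 + 40*A^4 + 10
  A^6 * (43*d^3 + 2*d^5) = -2*A^16 - 53*A^12 - 149*A^8 - 149*A^4 - 53 - 2*A^-4
  A^4 * (98*d^2 + 22*d^4) = 22*A^12 + 186*A^8 + 328*A^4 + 186 + 22*A^-4
  A^2 * (118*d + 88*d^3 + 4*d^5) = -4*A^12 - 108*A^8 - 422*A^4 - 422 - 108*A^-4 - 4*A^-8
  A^0 * (60 + 162*d^2 + 30*d^4) = 30*A^8 + 282*A^4 + 564 + 282*A^-4 + 30*A^-8
  A^-2 * (128*d + 79*d^3 + 3*d^5) = -3*A^8 - 94*A^4 - 395 - 395*A^-4 - 94*A^-8 - 3*A^-12
  A^-4 * (23 + 84*d^2 + 13*d^4) = 13*A^4 + 136 + 269*A^-4 + 136*A^-8 + 13*A^-12
  A^-6 * (27*d + 18*d^3) = -18 - 81*A^-4 - 81*A^-8 - 18*A^-12
  A^-8 * (2 + 8*d^2) = 8*A^-4 + 18*A^-8 + 8*A^-12
  A^-10 * (d) = -A^-8 - A^-12
Summing the groups: <K> = -A^20 + 3*A^16 - 5*A^12 + 6*A^8 - 7*A^4 + 7 - 5*A^-4 + 4*A^-8 - A^-12
Normalise by the writhe: (-A^3)^(-w) = (-A^3)^(4) = A^12, so f(A) = A^12 * <K> = -A^32 + 3*A^28 - 5*A^24 + 6*A^20 - 7*A^16 + 7*A^12 - 5*A^8 + 4*A^4 - 1.
Substitute A = t^(-1/4), i.e. A^e → t^(-e/4): V(t) = -1 + 4*t^-1 - 5*t^-2 + 7*t^-3 - 7*t^-4 + 6*t^-5 - 5*t^-6 + 3*t^-7 - t^-8

Answer: -1 + 4*t^-1 - 5*t^-2 + 7*t^-3 - 7*t^-4 + 6*t^-5 - 5*t^-6 + 3*t^-7 - t^-8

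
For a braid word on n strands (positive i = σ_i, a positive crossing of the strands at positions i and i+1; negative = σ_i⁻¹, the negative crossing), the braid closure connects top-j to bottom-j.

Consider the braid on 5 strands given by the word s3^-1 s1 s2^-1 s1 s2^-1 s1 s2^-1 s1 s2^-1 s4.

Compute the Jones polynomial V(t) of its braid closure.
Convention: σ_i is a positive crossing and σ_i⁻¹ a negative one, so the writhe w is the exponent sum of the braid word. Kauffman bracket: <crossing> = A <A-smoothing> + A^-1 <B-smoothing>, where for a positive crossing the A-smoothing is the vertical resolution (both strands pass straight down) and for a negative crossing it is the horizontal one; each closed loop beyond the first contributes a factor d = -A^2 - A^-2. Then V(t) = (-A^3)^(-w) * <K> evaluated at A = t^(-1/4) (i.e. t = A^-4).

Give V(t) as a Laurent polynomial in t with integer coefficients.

t^4 - 4*t^3 + 6*t^2 - 7*t + 9 - 7*t^-1 + 6*t^-2 - 4*t^-3 + t^-4

Derivation:
The presented braid s3^-1 s1 s2^-1 s1 s2^-1 s1 s2^-1 s1 s2^-1 s4 on 5 strands reduces by inverse Markov moves (closure unchanged at each step):
  Destabilize: the word has the form β·s4 where s4 occurs only as the final letter (β ∈ B_4); drop it and the last strand → 4 strands.
Reduced to β = s3^-1 s1 s2^-1 s1 s2^-1 s1 s2^-1 s1 s2^-1 on 4 strands, 9 crossings.
Compute on β:
Braid: s3^-1 s1 s2^-1 s1 s2^-1 s1 s2^-1 s1 s2^-1 on 4 strands, 9 crossings.
Writhe w = (#positive) - (#negative) = 4 - 5 = -1.
State-sum expansion of <K>. There are 2^9 = 512 states.
For each crossing: s=0 is the vertical smoothing, s=1 horizontal. Crossing k contributes A^(sign_k * (1 - 2*s_k)); loop factor d = -A^2 - A^-2.
Tabulate the states by total A-exponent and number of loops L (A-exp: L × count):
  A^9: L=5 ×1
  A^7: L=4 ×8, L=6 ×1
  A^5: L=3 ×28, L=5 ×8
  A^3: L=2 ×52, L=4 ×32
  A^1: L=1 ×45, L=3 ×77, L=5 ×4
  A^-1: L=2 ×97, L=4 ×29
  A^-3: L=3 ×80, L=5 ×4
  A^-5: L=4 ×36
  A^-7: L=5 ×9
  A^-9: L=6 ×1
Each group contributes A^e * Σ count * d^(L-1):
Powers of d = -A^2 - A^-2: d^2 = A^4 + 2 + A^-4; d^3 = -A^6 - 3*A^2 - 3*A^-2 - A^-6; d^4 = A^8 + 4*A^4 + 6 + 4*A^-4 + A^-8; d^5 = -A^10 - 5*A^6 - 10*A^2 - 10*A^-2 - 5*A^-6 - A^-10.
  A^9 * (d^4) = A^17 + 4*A^13 + 6*A^9 + 4*A^5 + A
  A^7 * (8*d^3 + d^5) = -A^17 - 13*A^13 - 34*A^9 - 34*A^5 - 13*A - A^-3
  A^5 * (28*d^2 + 8*d^4) = 8*A^13 + 60*A^9 + 104*A^5 + 60*A + 8*A^-3
  A^3 * (52*d + 32*d^3) = -32*A^9 - 148*A^5 - 148*A - 32*A^-3
  A^1 * (45 + 77*d^2 + 4*d^4) = 4*A^9 + 93*A^5 + 223*A + 93*A^-3 + 4*A^-7
  A^-1 * (97*d + 29*d^3) = -29*A^5 - 184*A - 184*A^-3 - 29*A^-7
  A^-3 * (80*d^2 + 4*d^4) = 4*A^5 + 96*A + 184*A^-3 + 96*A^-7 + 4*A^-11
  A^-5 * (36*d^3) = -36*A - 108*A^-3 - 108*A^-7 - 36*A^-11
  A^-7 * (9*d^4) = 9*A + 36*A^-3 + 54*A^-7 + 36*A^-11 + 9*A^-15
  A^-9 * (d^5) = -A - 5*A^-3 - 10*A^-7 - 10*A^-11 - 5*A^-15 - A^-19
Summing the groups: <K> = -A^13 + 4*A^9 - 6*A^5 + 7*A - 9*A^-3 + 7*A^-7 - 6*A^-11 + 4*A^-15 - A^-19
Normalise by the writhe: (-A^3)^(-w) = (-A^3)^(1) = -A^3, so f(A) = -A^3 * <K> = A^16 - 4*A^12 + 6*A^8 - 7*A^4 + 9 - 7*A^-4 + 6*A^-8 - 4*A^-12 + A^-16.
Substitute A = t^(-1/4), i.e. A^e → t^(-e/4): V(t) = t^4 - 4*t^3 + 6*t^2 - 7*t + 9 - 7*t^-1 + 6*t^-2 - 4*t^-3 + t^-4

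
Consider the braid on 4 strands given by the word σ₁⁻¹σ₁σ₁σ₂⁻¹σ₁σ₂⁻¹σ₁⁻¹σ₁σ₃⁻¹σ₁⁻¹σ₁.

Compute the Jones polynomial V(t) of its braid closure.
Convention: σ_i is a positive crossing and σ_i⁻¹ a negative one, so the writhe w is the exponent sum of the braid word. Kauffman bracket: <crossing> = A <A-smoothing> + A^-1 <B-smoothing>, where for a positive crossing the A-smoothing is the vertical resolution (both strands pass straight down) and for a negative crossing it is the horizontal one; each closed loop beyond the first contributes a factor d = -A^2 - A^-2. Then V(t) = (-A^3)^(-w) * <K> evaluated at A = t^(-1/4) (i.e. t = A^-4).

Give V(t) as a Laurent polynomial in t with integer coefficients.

The presented braid s1^-1 s1 s1 s2^-1 s1 s2^-1 s1^-1 s1 s3^-1 s1^-1 s1 on 4 strands reduces by inverse Markov moves (closure unchanged at each step):
  Deconjugate: the word is γ·β·γ⁻¹ with γ = s1^-1 s1 (prefix) and γ⁻¹ = s1^-1 s1 (suffix); strip both.
  Destabilize: the word has the form β·s3^-1 where s3^-1 occurs only as the final letter (β ∈ B_3); drop it and the last strand → 3 strands.
Reduced to β = s1 s2^-1 s1 s2^-1 s1^-1 s1 on 3 strands, 6 crossings.
Compute on β:
First cancel adjacent σ_i σ_i⁻¹ pairs (Reidemeister II — same braid, same closure): s1 s2^-1 s1 s2^-1 s1^-1 s1 → s1 s2^-1 s1 s2^-1.
Braid: s1 s2^-1 s1 s2^-1 on 3 strands, 4 crossings.
Writhe w = (#positive) - (#negative) = 2 - 2 = 0.
State-sum expansion of <K>. There are 2^4 = 16 states.
Each crossing splits two ways (0=vertical, 1=horizontal). The state's weight is A^(#A-smoothings - #B-smoothings) * d^(loops - 1).
  state 0000: A-exp=+0, loops=3, term = A^0 * d^2
  state 0001: A-exp=+2, loops=2, term = A^2 * d^1
  state 0010: A-exp=-2, loops=2, term = A^-2 * d^1
  state 0011: A-exp=+0, loops=1, term = A^0 * d^0
  state 0100: A-exp=+2, loops=2, term = A^2 * d^1
  state 0101: A-exp=+4, loops=3, term = A^4 * d^2
  state 0110: A-exp=+0, loops=1, term = A^0 * d^0
  state 0111: A-exp=+2, loops=2, term = A^2 * d^1
  state 1000: A-exp=-2, loops=2, term = A^-2 * d^1
  state 1001: A-exp=+0, loops=1, term = A^0 * d^0
  state 1010: A-exp=-4, loops=3, term = A^-4 * d^2
  state 1011: A-exp=-2, loops=2, term = A^-2 * d^1
  state 1100: A-exp=+0, loops=1, term = A^0 * d^0
  state 1101: A-exp=+2, loops=2, term = A^2 * d^1
  state 1110: A-exp=-2, loops=2, term = A^-2 * d^1
  state 1111: A-exp=+0, loops=1, term = A^0 * d^0
Collect the terms by A-exponent (count of states per loop number):
Powers of d = -A^2 - A^-2: d^2 = A^4 + 2 + A^-4.
  A^4 * (d^2) = A^8 + 2*A^4 + 1
  A^2 * (4*d) = -4*A^4 - 4
  A^0 * (5 + d^2) = A^4 + 7 + A^-4
  A^-2 * (4*d) = -4 - 4*A^-4
  A^-4 * (d^2) = 1 + 2*A^-4 + A^-8
Summing the groups: <K> = A^8 - A^4 + 1 - A^-4 + A^-8
Normalise by the writhe: (-A^3)^(-w) = (-A^3)^(0) = 1, so f(A) = 1 * <K> = A^8 - A^4 + 1 - A^-4 + A^-8.
Substitute A = t^(-1/4), i.e. A^e → t^(-e/4): V(t) = t^2 - t + 1 - t^-1 + t^-2

Answer: t^2 - t + 1 - t^-1 + t^-2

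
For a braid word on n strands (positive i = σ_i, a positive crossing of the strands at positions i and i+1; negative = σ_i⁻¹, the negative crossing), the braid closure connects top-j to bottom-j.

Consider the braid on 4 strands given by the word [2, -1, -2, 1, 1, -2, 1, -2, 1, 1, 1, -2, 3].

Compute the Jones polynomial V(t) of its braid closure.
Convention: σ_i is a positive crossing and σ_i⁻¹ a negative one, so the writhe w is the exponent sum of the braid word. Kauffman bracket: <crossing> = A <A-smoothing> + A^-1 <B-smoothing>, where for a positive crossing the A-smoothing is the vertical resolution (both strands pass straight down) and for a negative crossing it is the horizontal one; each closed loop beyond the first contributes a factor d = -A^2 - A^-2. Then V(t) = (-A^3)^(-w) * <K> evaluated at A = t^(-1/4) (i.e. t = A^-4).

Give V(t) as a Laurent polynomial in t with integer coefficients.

-t^6 + 3*t^5 - 5*t^4 + 6*t^3 - 6*t^2 + 6*t - 4 + 3*t^-1 - t^-2

Derivation:
The presented braid s2 s1^-1 s2^-1 s1 s1 s2^-1 s1 s2^-1 s1 s1 s1 s2^-1 s3 on 4 strands reduces by inverse Markov moves (closure unchanged at each step):
  Destabilize: the word has the form β·s3 where s3 occurs only as the final letter (β ∈ B_3); drop it and the last strand → 3 strands.
  Deconjugate: the word is γ·β·γ⁻¹ with γ = s2 s1^-1 (prefix) and γ⁻¹ = s1 s2^-1 (suffix); strip both.
Reduced to β = s2^-1 s1 s1 s2^-1 s1 s2^-1 s1 s1 on 3 strands, 8 crossings.
Compute on β:
Braid: s2^-1 s1 s1 s2^-1 s1 s2^-1 s1 s1 on 3 strands, 8 crossings.
Writhe w = (#positive) - (#negative) = 5 - 3 = 2.
Enumerate smoothing states for the bracket polynomial. There are 2^8 = 256 states.
For each crossing: s=0 is the vertical smoothing, s=1 horizontal. Crossing k contributes A^(sign_k * (1 - 2*s_k)); loop factor d = -A^2 - A^-2.
Tabulate the states by total A-exponent and number of loops L (A-exp: L × count):
  A^8: L=4 ×1
  A^6: L=3 ×8
  A^4: L=2 ×26, L=4 ×2
  A^2: L=1 ×35, L=3 ×21
  A^0: L=2 ×63, L=4 ×7
  A^-2: L=3 ×55, L=5 ×1
  A^-4: L=4 ×28
  A^-6: L=5 ×8
  A^-8: L=6 ×1
Each group contributes A^e * Σ count * d^(L-1):
Powers of d = -A^2 - A^-2: d^2 = A^4 + 2 + A^-4; d^3 = -A^6 - 3*A^2 - 3*A^-2 - A^-6; d^4 = A^8 + 4*A^4 + 6 + 4*A^-4 + A^-8; d^5 = -A^10 - 5*A^6 - 10*A^2 - 10*A^-2 - 5*A^-6 - A^-10.
  A^8 * (d^3) = -A^14 - 3*A^10 - 3*A^6 - A^2
  A^6 * (8*d^2) = 8*A^10 + 16*A^6 + 8*A^2
  A^4 * (26*d + 2*d^3) = -2*A^10 - 32*A^6 - 32*A^2 - 2*A^-2
  A^2 * (35 + 21*d^2) = 21*A^6 + 77*A^2 + 21*A^-2
  A^0 * (63*d + 7*d^3) = -7*A^6 - 84*A^2 - 84*A^-2 - 7*A^-6
  A^-2 * (55*d^2 + d^4) = A^6 + 59*A^2 + 116*A^-2 + 59*A^-6 + A^-10
  A^-4 * (28*d^3) = -28*A^2 - 84*A^-2 - 84*A^-6 - 28*A^-10
  A^-6 * (8*d^4) = 8*A^2 + 32*A^-2 + 48*A^-6 + 32*A^-10 + 8*A^-14
  A^-8 * (d^5) = -A^2 - 5*A^-2 - 10*A^-6 - 10*A^-10 - 5*A^-14 - A^-18
Summing the groups: <K> = -A^14 + 3*A^10 - 4*A^6 + 6*A^2 - 6*A^-2 + 6*A^-6 - 5*A^-10 + 3*A^-14 - A^-18
Normalise by the writhe: (-A^3)^(-w) = (-A^3)^(-2) = A^-6, so f(A) = A^-6 * <K> = -A^8 + 3*A^4 - 4 + 6*A^-4 - 6*A^-8 + 6*A^-12 - 5*A^-16 + 3*A^-20 - A^-24.
Substitute A = t^(-1/4), i.e. A^e → t^(-e/4): V(t) = -t^6 + 3*t^5 - 5*t^4 + 6*t^3 - 6*t^2 + 6*t - 4 + 3*t^-1 - t^-2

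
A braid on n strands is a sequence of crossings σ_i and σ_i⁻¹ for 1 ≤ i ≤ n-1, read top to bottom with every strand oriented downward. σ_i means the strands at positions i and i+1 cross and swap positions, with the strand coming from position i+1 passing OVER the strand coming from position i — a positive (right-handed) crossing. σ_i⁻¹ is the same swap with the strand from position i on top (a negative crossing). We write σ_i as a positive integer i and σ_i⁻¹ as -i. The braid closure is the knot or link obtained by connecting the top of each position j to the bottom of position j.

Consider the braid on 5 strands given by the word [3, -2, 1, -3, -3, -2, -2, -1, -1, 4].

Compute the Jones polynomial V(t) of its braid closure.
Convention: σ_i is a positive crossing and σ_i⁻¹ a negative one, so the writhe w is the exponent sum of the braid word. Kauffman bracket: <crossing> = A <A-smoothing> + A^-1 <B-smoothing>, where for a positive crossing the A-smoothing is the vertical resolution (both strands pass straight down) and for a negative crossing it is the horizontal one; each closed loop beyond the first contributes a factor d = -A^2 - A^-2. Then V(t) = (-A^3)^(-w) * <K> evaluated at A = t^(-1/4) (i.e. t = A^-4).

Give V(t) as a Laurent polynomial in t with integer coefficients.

t^-1 - t^-2 + 2*t^-3 - 2*t^-4 + 2*t^-5 - t^-6 + t^-7 - t^-8

Derivation:
The presented braid s3 s2^-1 s1 s3^-1 s3^-1 s2^-1 s2^-1 s1^-1 s1^-1 s4 on 5 strands reduces by inverse Markov moves (closure unchanged at each step):
  Destabilize: the word has the form β·s4 where s4 occurs only as the final letter (β ∈ B_4); drop it and the last strand → 4 strands.
Reduced to β = s3 s2^-1 s1 s3^-1 s3^-1 s2^-1 s2^-1 s1^-1 s1^-1 on 4 strands, 9 crossings.
Compute on β:
Braid: s3 s2^-1 s1 s3^-1 s3^-1 s2^-1 s2^-1 s1^-1 s1^-1 on 4 strands, 9 crossings.
Writhe w = (#positive) - (#negative) = 2 - 7 = -5.
Enumerate smoothing states for the bracket polynomial. There are 2^9 = 512 states.
Smooth each crossing (0=||, 1=⌣⌢); contribution A^(Σ sign_k(1-2s_k)) * d^(L-1).
Tabulate the states by total A-exponent and number of loops L (A-exp: L × count):
  A^9: L=5 ×1
  A^7: L=4 ×9
  A^5: L=3 ×31, L=5 ×5
  A^3: L=2 ×48, L=4 ×35, L=6 ×1
  A^1: L=1 ×28, L=3 ×86, L=5 ×12
  A^-1: L=2 ×82, L=4 ×43, L=6 ×1
  A^-3: L=1 ×20, L=3 ×58, L=5 ×6
  A^-5: L=2 ×25, L=4 ×11
  A^-7: L=1 ×3, L=3 ×6
  A^-9: L=2 ×1
Each group contributes A^e * Σ count * d^(L-1):
Powers of d = -A^2 - A^-2: d^2 = A^4 + 2 + A^-4; d^3 = -A^6 - 3*A^2 - 3*A^-2 - A^-6; d^4 = A^8 + 4*A^4 + 6 + 4*A^-4 + A^-8; d^5 = -A^10 - 5*A^6 - 10*A^2 - 10*A^-2 - 5*A^-6 - A^-10.
  A^9 * (d^4) = A^17 + 4*A^13 + 6*A^9 + 4*A^5 + A
  A^7 * (9*d^3) = -9*A^13 - 27*A^9 - 27*A^5 - 9*A
  A^5 * (31*d^2 + 5*d^4) = 5*A^13 + 51*A^9 + 92*A^5 + 51*A + 5*A^-3
  A^3 * (48*d + 35*d^3 + d^5) = -A^13 - 40*A^9 - 163*A^5 - 163*A - 40*A^-3 - A^-7
  A^1 * (28 + 86*d^2 + 12*d^4) = 12*A^9 + 134*A^5 + 272*A + 134*A^-3 + 12*A^-7
  A^-1 * (82*d + 43*d^3 + d^5) = -A^9 - 48*A^5 - 221*A - 221*A^-3 - 48*A^-7 - A^-11
  A^-3 * (20 + 58*d^2 + 6*d^4) = 6*A^5 + 82*A + 172*A^-3 + 82*A^-7 + 6*A^-11
  A^-5 * (25*d + 11*d^3) = -11*A - 58*A^-3 - 58*A^-7 - 11*A^-11
  A^-7 * (3 + 6*d^2) = 6*A^-3 + 15*A^-7 + 6*A^-11
  A^-9 * (d) = -A^-7 - A^-11
Summing the groups: <K> = A^17 - A^13 + A^9 - 2*A^5 + 2*A - 2*A^-3 + A^-7 - A^-11
Normalise by the writhe: (-A^3)^(-w) = (-A^3)^(5) = -A^15, so f(A) = -A^15 * <K> = -A^32 + A^28 - A^24 + 2*A^20 - 2*A^16 + 2*A^12 - A^8 + A^4.
Substitute A = t^(-1/4), i.e. A^e → t^(-e/4): V(t) = t^-1 - t^-2 + 2*t^-3 - 2*t^-4 + 2*t^-5 - t^-6 + t^-7 - t^-8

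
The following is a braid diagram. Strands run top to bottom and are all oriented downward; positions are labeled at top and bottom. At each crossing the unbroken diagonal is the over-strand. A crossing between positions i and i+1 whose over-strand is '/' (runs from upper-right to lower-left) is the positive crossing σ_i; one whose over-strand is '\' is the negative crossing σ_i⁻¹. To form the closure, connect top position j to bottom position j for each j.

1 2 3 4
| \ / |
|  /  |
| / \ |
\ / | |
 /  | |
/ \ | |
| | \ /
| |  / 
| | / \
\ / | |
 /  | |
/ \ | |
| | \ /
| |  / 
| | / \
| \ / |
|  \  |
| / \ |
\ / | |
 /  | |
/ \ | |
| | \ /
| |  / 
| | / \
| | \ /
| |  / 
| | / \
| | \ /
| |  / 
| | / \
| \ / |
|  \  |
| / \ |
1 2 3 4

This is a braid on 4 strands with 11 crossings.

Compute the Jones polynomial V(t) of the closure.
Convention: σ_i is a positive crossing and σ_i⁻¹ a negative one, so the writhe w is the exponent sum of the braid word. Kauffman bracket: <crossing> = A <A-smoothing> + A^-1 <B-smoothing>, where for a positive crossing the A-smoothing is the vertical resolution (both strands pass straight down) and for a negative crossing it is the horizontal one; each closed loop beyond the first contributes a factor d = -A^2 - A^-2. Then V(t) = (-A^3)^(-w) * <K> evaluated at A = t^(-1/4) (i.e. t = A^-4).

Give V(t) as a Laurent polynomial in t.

t^11 - 2*t^10 + 2*t^9 - 3*t^8 + 2*t^7 - 2*t^6 + 2*t^5 + t^3

Derivation:
Reading the diagram top to bottom ('/'-over between positions i,i+1 = s_i, '\'-over = s_i^-1): braid word = s2 s1 s3 s1 s3 s2^-1 s1 s3 s3 s3 s2^-1.
The presented braid s2 s1 s3 s1 s3 s2^-1 s1 s3 s3 s3 s2^-1 on 4 strands reduces by inverse Markov moves (closure unchanged at each step):
  Deconjugate: the word is γ·β·γ⁻¹ with γ = s2 (prefix) and γ⁻¹ = s2^-1 (suffix); strip both.
Reduced to β = s1 s3 s1 s3 s2^-1 s1 s3 s3 s3 on 4 strands, 9 crossings.
Compute on β:
Braid: s1 s3 s1 s3 s2^-1 s1 s3 s3 s3 on 4 strands, 9 crossings.
Writhe w = (#positive) - (#negative) = 8 - 1 = 7.
State-sum expansion of <K>. There are 2^9 = 512 states.
For each crossing: s=0 is the vertical smoothing, s=1 horizontal. Crossing k contributes A^(sign_k * (1 - 2*s_k)); loop factor d = -A^2 - A^-2.
Tabulate the states by total A-exponent and number of loops L (A-exp: L × count):
  A^9: L=3 ×1
  A^7: L=2 ×8, L=4 ×1
  A^5: L=1 ×15, L=3 ×21
  A^3: L=2 ×60, L=4 ×24
  A^1: L=3 ×110, L=5 ×16
  A^-1: L=4 ×120, L=6 ×6
  A^-3: L=5 ×83, L=7 ×1
  A^-5: L=6 ×36
  A^-7: L=7 ×9
  A^-9: L=8 ×1
Each group contributes A^e * Σ count * d^(L-1):
Powers of d = -A^2 - A^-2: d^2 = A^4 + 2 + A^-4; d^3 = -A^6 - 3*A^2 - 3*A^-2 - A^-6; d^4 = A^8 + 4*A^4 + 6 + 4*A^-4 + A^-8; d^5 = -A^10 - 5*A^6 - 10*A^2 - 10*A^-2 - 5*A^-6 - A^-10; d^6 = A^12 + 6*A^8 + 15*A^4 + 20 + 15*A^-4 + 6*A^-8 + A^-12; d^7 = -A^14 - 7*A^10 - 21*A^6 - 35*A^2 - 35*A^-2 - 21*A^-6 - 7*A^-10 - A^-14.
  A^9 * (d^2) = A^13 + 2*A^9 + A^5
  A^7 * (8*d + d^3) = -A^13 - 11*A^9 - 11*A^5 - A
  A^5 * (15 + 21*d^2) = 21*A^9 + 57*A^5 + 21*A
  A^3 * (60*d + 24*d^3) = -24*A^9 - 132*A^5 - 132*A - 24*A^-3
  A^1 * (110*d^2 + 16*d^4) = 16*A^9 + 174*A^5 + 316*A + 174*A^-3 + 16*A^-7
  A^-1 * (120*d^3 + 6*d^5) = -6*A^9 - 150*A^5 - 420*A - 420*A^-3 - 150*A^-7 - 6*A^-11
  A^-3 * (83*d^4 + d^6) = A^9 + 89*A^5 + 347*A + 518*A^-3 + 347*A^-7 + 89*A^-11 + A^-15
  A^-5 * (36*d^5) = -36*A^5 - 180*A - 360*A^-3 - 360*A^-7 - 180*A^-11 - 36*A^-15
  A^-7 * (9*d^6) = 9*A^5 + 54*A + 135*A^-3 + 180*A^-7 + 135*A^-11 + 54*A^-15 + 9*A^-19
  A^-9 * (d^7) = -A^5 - 7*A - 21*A^-3 - 35*A^-7 - 35*A^-11 - 21*A^-15 - 7*A^-19 - A^-23
Summing the groups: <K> = -A^9 - 2*A + 2*A^-3 - 2*A^-7 + 3*A^-11 - 2*A^-15 + 2*A^-19 - A^-23
Normalise by the writhe: (-A^3)^(-w) = (-A^3)^(-7) = -A^-21, so f(A) = -A^-21 * <K> = A^-12 + 2*A^-20 - 2*A^-24 + 2*A^-28 - 3*A^-32 + 2*A^-36 - 2*A^-40 + A^-44.
Substitute A = t^(-1/4), i.e. A^e → t^(-e/4): V(t) = t^11 - 2*t^10 + 2*t^9 - 3*t^8 + 2*t^7 - 2*t^6 + 2*t^5 + t^3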